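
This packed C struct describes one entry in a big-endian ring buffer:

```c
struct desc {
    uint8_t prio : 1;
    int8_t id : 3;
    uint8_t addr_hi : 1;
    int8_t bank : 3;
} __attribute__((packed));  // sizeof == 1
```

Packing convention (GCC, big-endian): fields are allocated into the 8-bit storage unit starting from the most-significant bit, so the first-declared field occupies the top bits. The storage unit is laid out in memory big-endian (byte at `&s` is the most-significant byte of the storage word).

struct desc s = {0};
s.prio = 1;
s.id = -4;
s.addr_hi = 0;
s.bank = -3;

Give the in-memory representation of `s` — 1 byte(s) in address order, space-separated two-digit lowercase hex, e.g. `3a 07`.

c5

prio:1 = 1 → 0x1 << 7 → word 0x80
id:3 = -4 → 0x4 << 4 → word 0xc0
addr_hi:1 = 0 → 0x0 << 3 → word 0xc0
bank:3 = -3 → 0x5 << 0 → word 0xc5
word = 0xc5 → big-endian bytes:
  [0]=0xc5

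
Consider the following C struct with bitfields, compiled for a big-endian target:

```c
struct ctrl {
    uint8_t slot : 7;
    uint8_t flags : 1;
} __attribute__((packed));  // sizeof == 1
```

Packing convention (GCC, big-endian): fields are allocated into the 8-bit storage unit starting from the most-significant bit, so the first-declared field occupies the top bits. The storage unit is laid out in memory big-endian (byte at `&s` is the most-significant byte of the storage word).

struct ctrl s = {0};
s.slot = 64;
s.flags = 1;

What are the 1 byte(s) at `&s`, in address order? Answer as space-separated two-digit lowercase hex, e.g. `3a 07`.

[1+:7] slot=64 & 0x7f = 0x40; word=0x80
[0+:1] flags=1 & 0x1 = 0x1; word=0x81
word = 0x81 → big-endian bytes:
  [0]=0x81

81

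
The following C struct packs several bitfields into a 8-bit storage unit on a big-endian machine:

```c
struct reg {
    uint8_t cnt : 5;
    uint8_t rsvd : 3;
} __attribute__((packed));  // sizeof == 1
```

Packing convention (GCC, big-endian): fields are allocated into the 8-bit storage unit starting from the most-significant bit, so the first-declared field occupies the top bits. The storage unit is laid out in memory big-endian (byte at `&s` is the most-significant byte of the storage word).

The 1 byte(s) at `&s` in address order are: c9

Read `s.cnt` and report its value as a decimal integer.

[0]=0xc9 (big-endian) → word 0xc9
cnt [3+:5] = (word>>3) & 0x1f = 25  ←
rsvd [0+:3] = (word>>0) & 0x7 = 1

25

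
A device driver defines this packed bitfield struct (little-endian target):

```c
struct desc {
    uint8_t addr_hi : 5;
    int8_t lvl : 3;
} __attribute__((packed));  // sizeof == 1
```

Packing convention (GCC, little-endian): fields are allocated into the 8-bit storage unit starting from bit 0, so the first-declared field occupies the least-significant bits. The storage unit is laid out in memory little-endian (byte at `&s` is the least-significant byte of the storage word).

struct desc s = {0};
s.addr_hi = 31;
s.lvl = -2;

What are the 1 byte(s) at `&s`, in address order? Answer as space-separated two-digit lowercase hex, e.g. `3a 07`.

df

addr_hi (5b) val=31 bits=0x1f at bit 0: 0x1f
lvl (3b) val=-2 bits=0x6 at bit 5: 0xdf
word = 0xdf → little-endian bytes:
  [0]=0xdf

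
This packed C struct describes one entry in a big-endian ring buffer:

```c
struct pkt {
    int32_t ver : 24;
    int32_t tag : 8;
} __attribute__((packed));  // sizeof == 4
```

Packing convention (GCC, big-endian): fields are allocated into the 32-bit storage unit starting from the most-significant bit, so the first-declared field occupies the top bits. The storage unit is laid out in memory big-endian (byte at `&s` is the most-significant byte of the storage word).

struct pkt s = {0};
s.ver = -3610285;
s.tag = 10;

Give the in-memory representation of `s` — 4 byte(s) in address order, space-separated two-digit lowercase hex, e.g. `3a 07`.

[8+:24] ver=-3610285 & 0xffffff = 0xc8e953; word=0xc8e95300
[0+:8] tag=10 & 0xff = 0xa; word=0xc8e9530a
word = 0xc8e9530a → big-endian bytes:
  [0]=0xc8  [1]=0xe9  [2]=0x53  [3]=0x0a

c8 e9 53 0a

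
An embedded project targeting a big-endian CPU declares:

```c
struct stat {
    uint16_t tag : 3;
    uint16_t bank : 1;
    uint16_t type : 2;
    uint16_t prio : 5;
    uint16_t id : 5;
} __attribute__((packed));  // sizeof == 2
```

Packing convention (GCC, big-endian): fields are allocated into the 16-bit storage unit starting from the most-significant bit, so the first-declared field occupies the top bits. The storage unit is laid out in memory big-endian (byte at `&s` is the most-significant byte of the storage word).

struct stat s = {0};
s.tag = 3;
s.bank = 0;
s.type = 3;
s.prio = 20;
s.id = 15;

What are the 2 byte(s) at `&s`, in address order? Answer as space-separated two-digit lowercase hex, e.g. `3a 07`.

tag:3 = 3 → 0x3 << 13 → word 0x6000
bank:1 = 0 → 0x0 << 12 → word 0x6000
type:2 = 3 → 0x3 << 10 → word 0x6c00
prio:5 = 20 → 0x14 << 5 → word 0x6e80
id:5 = 15 → 0xf << 0 → word 0x6e8f
word = 0x6e8f → big-endian bytes:
  [0]=0x6e  [1]=0x8f

6e 8f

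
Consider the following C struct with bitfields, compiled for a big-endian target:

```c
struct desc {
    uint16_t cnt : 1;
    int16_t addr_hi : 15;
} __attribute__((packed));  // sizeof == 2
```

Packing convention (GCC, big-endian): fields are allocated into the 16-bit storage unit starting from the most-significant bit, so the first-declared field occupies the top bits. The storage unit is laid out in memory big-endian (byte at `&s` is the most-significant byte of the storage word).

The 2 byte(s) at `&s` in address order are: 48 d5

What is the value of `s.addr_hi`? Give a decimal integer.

-14123

[0]=0x48 [1]=0xd5 (big-endian) → word 0x48d5
cnt:1 @ bit 15 → (0x48d5>>15)&0x1 = 0x0
addr_hi:15 @ bit 0 → (0x48d5>>0)&0x7fff = 0x48d5  ←
addr_hi signed 15b, MSB=1: 18645 - 32768 = -14123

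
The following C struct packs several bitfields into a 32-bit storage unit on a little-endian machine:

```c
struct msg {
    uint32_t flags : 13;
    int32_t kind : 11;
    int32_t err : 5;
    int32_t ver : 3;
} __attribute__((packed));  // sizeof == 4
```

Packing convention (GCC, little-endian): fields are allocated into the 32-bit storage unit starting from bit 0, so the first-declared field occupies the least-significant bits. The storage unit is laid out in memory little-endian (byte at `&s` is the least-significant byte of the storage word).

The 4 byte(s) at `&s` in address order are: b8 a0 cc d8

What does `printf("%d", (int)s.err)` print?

-8

[0]=0xb8 [1]=0xa0 [2]=0xcc [3]=0xd8 (little-endian) → word 0xd8cca0b8
flags:13 @ bit 0 → (0xd8cca0b8>>0)&0x1fff = 0xb8
kind:11 @ bit 13 → (0xd8cca0b8>>13)&0x7ff = 0x665
err:5 @ bit 24 → (0xd8cca0b8>>24)&0x1f = 0x18  ←
ver:3 @ bit 29 → (0xd8cca0b8>>29)&0x7 = 0x6
err signed 5b, MSB=1: 24 - 32 = -8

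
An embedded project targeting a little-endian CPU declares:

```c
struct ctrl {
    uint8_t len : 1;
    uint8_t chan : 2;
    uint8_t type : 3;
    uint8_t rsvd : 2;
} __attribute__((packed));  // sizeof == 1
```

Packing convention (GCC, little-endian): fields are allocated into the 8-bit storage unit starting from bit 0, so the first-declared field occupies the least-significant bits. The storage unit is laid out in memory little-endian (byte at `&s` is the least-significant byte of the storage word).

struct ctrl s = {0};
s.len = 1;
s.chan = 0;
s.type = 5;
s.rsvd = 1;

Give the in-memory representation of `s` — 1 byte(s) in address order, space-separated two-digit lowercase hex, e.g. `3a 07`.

69

[0+:1] len=1 & 0x1 = 0x1; word=0x01
[1+:2] chan=0 & 0x3 = 0x0; word=0x01
[3+:3] type=5 & 0x7 = 0x5; word=0x29
[6+:2] rsvd=1 & 0x3 = 0x1; word=0x69
word = 0x69 → little-endian bytes:
  [0]=0x69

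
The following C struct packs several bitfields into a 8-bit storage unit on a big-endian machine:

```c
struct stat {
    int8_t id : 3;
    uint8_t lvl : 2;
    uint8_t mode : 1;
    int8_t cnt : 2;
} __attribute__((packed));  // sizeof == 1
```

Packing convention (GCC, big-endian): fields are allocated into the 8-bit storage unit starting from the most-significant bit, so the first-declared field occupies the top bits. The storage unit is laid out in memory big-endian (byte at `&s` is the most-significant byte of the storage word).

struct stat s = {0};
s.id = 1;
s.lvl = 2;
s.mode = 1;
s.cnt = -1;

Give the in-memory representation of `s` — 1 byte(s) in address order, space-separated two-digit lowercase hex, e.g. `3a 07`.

37

id:3 = 1 → 0x1 << 5 → word 0x20
lvl:2 = 2 → 0x2 << 3 → word 0x30
mode:1 = 1 → 0x1 << 2 → word 0x34
cnt:2 = -1 → 0x3 << 0 → word 0x37
word = 0x37 → big-endian bytes:
  [0]=0x37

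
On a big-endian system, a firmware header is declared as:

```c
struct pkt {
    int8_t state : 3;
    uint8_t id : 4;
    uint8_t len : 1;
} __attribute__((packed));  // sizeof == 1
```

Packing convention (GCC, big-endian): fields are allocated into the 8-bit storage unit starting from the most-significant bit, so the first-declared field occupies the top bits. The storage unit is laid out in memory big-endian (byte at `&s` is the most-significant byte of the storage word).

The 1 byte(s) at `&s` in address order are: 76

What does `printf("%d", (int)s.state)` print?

3

[0]=0x76 (big-endian) → word 0x76
state [5+:3] = (word>>5) & 0x7 = 3  ←
id [1+:4] = (word>>1) & 0xf = 11
len [0+:1] = (word>>0) & 0x1 = 0
state signed 3b, MSB=0: value = 3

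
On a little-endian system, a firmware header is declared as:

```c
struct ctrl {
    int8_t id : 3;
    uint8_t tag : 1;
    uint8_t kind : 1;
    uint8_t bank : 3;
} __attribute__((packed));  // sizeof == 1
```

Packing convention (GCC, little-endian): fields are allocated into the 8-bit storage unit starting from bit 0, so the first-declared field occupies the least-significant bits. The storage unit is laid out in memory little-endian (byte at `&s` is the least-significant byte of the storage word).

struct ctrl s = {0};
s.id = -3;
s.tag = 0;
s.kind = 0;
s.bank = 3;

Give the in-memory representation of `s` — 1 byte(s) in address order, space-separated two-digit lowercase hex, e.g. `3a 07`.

[0+:3] id=-3 & 0x7 = 0x5; word=0x05
[3+:1] tag=0 & 0x1 = 0x0; word=0x05
[4+:1] kind=0 & 0x1 = 0x0; word=0x05
[5+:3] bank=3 & 0x7 = 0x3; word=0x65
word = 0x65 → little-endian bytes:
  [0]=0x65

65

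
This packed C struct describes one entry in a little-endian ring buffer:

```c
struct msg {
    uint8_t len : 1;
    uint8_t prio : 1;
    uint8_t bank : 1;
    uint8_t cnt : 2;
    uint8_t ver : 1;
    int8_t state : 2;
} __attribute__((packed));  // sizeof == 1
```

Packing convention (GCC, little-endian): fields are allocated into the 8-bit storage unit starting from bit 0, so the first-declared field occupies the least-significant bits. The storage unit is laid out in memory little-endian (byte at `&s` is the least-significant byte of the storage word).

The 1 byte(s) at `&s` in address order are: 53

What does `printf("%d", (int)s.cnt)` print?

[0]=0x53 (little-endian) → word 0x53
len [0+:1] = (word>>0) & 0x1 = 1
prio [1+:1] = (word>>1) & 0x1 = 1
bank [2+:1] = (word>>2) & 0x1 = 0
cnt [3+:2] = (word>>3) & 0x3 = 2  ←
ver [5+:1] = (word>>5) & 0x1 = 0
state [6+:2] = (word>>6) & 0x3 = 1

2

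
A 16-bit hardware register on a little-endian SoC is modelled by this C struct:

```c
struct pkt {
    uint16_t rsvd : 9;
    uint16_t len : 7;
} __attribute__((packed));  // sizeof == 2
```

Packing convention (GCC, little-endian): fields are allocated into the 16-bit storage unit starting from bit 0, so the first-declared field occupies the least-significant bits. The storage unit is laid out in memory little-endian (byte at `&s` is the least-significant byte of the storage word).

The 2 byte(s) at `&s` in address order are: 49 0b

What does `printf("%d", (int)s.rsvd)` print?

329

[0]=0x49 [1]=0x0b (little-endian) → word 0x0b49
rsvd [0+:9] = (word>>0) & 0x1ff = 329  ←
len [9+:7] = (word>>9) & 0x7f = 5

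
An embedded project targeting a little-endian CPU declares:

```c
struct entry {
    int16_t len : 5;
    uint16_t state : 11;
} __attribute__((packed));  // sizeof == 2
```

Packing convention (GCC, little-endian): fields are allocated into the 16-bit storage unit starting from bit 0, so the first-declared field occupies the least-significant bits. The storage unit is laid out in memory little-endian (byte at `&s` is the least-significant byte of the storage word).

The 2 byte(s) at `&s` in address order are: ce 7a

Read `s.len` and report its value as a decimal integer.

14

[0]=0xce [1]=0x7a (little-endian) → word 0x7ace
len:5 @ bit 0 → (0x7ace>>0)&0x1f = 0xe  ←
state:11 @ bit 5 → (0x7ace>>5)&0x7ff = 0x3d6
len signed 5b, MSB=0: value = 14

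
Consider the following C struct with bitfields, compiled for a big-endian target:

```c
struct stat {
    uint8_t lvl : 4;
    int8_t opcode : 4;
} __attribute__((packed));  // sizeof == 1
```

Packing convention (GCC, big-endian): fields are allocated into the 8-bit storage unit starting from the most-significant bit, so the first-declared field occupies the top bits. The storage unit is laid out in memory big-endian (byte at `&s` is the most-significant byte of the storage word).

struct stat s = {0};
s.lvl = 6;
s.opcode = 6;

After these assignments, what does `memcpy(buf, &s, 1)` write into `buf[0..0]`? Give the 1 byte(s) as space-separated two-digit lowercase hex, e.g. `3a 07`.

lvl (4b) val=6 bits=0x6 at bit 4: 0x60
opcode (4b) val=6 bits=0x6 at bit 0: 0x66
word = 0x66 → big-endian bytes:
  [0]=0x66

66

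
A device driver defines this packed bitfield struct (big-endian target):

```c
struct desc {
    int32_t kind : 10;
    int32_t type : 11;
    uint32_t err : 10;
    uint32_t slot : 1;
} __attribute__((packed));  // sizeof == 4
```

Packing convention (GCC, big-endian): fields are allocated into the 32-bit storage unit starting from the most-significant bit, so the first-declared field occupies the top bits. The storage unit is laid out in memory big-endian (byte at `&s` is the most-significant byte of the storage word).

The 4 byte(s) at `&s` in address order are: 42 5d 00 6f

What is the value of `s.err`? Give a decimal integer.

55

[0]=0x42 [1]=0x5d [2]=0x00 [3]=0x6f (big-endian) → word 0x425d006f
kind:10 @ bit 22 → (0x425d006f>>22)&0x3ff = 0x109
type:11 @ bit 11 → (0x425d006f>>11)&0x7ff = 0x3a0
err:10 @ bit 1 → (0x425d006f>>1)&0x3ff = 0x37  ←
slot:1 @ bit 0 → (0x425d006f>>0)&0x1 = 0x1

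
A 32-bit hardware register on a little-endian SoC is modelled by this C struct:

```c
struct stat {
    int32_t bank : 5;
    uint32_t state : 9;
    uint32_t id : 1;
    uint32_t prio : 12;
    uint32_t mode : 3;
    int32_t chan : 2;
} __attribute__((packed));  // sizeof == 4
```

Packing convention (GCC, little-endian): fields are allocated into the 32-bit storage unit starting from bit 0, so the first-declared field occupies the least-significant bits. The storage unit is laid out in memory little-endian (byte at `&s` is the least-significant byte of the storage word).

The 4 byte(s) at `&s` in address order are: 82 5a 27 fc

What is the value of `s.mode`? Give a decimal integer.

7

[0]=0x82 [1]=0x5a [2]=0x27 [3]=0xfc (little-endian) → word 0xfc275a82
bank:5 @ bit 0 → (0xfc275a82>>0)&0x1f = 0x2
state:9 @ bit 5 → (0xfc275a82>>5)&0x1ff = 0xd4
id:1 @ bit 14 → (0xfc275a82>>14)&0x1 = 0x1
prio:12 @ bit 15 → (0xfc275a82>>15)&0xfff = 0x84e
mode:3 @ bit 27 → (0xfc275a82>>27)&0x7 = 0x7  ←
chan:2 @ bit 30 → (0xfc275a82>>30)&0x3 = 0x3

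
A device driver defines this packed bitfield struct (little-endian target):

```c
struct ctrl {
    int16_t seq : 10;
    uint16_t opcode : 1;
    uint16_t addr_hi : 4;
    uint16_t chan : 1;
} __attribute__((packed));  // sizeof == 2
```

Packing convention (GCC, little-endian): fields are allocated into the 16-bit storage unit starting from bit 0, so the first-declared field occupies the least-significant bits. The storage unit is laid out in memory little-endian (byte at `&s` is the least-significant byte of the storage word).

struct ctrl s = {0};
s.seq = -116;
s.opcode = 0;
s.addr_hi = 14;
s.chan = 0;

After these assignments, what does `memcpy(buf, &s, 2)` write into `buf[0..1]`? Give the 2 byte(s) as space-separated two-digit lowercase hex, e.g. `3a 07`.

8c 73

[0+:10] seq=-116 & 0x3ff = 0x38c; word=0x038c
[10+:1] opcode=0 & 0x1 = 0x0; word=0x038c
[11+:4] addr_hi=14 & 0xf = 0xe; word=0x738c
[15+:1] chan=0 & 0x1 = 0x0; word=0x738c
word = 0x738c → little-endian bytes:
  [0]=0x8c  [1]=0x73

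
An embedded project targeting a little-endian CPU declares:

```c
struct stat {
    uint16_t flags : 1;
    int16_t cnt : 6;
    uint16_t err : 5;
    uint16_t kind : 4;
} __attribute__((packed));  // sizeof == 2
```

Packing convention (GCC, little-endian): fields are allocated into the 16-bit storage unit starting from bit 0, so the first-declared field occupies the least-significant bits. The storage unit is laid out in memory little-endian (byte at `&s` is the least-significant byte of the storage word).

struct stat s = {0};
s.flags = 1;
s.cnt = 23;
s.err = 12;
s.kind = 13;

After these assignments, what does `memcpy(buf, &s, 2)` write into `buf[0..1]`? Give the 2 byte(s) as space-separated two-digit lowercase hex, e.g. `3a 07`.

2f d6

[0+:1] flags=1 & 0x1 = 0x1; word=0x0001
[1+:6] cnt=23 & 0x3f = 0x17; word=0x002f
[7+:5] err=12 & 0x1f = 0xc; word=0x062f
[12+:4] kind=13 & 0xf = 0xd; word=0xd62f
word = 0xd62f → little-endian bytes:
  [0]=0x2f  [1]=0xd6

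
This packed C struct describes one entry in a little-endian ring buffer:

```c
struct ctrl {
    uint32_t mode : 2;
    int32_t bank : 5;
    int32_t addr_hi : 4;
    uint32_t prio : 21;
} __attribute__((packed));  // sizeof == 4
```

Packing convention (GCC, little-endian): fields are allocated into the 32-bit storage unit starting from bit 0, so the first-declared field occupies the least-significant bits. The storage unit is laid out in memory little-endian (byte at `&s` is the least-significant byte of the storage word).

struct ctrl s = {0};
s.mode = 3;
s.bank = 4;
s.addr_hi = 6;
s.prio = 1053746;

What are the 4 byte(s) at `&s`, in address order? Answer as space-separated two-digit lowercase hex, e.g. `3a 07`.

13 93 a1 80

mode:2 = 3 → 0x3 << 0 → word 0x00000003
bank:5 = 4 → 0x4 << 2 → word 0x00000013
addr_hi:4 = 6 → 0x6 << 7 → word 0x00000313
prio:21 = 1053746 → 0x101432 << 11 → word 0x80a19313
word = 0x80a19313 → little-endian bytes:
  [0]=0x13  [1]=0x93  [2]=0xa1  [3]=0x80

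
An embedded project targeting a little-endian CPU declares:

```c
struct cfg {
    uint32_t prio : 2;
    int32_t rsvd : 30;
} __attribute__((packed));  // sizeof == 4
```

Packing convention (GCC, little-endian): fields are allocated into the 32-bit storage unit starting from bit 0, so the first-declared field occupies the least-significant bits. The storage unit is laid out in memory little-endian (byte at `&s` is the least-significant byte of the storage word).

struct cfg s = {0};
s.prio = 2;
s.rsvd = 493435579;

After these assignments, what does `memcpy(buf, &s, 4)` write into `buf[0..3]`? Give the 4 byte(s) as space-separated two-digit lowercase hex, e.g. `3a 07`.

ee ea a4 75

prio (2b) val=2 bits=0x2 at bit 0: 0x00000002
rsvd (30b) val=493435579 bits=0x1d693abb at bit 2: 0x75a4eaee
word = 0x75a4eaee → little-endian bytes:
  [0]=0xee  [1]=0xea  [2]=0xa4  [3]=0x75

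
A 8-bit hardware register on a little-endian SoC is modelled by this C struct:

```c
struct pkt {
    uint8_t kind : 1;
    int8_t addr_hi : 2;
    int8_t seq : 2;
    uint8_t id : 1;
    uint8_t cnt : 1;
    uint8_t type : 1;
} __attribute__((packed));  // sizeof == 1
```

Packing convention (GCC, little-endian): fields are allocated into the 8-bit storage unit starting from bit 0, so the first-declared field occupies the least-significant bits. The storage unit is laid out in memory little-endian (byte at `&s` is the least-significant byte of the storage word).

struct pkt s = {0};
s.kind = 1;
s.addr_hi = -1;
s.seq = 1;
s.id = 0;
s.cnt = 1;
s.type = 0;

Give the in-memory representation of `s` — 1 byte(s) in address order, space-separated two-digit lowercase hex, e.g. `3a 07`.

4f

kind (1b) val=1 bits=0x1 at bit 0: 0x01
addr_hi (2b) val=-1 bits=0x3 at bit 1: 0x07
seq (2b) val=1 bits=0x1 at bit 3: 0x0f
id (1b) val=0 bits=0x0 at bit 5: 0x0f
cnt (1b) val=1 bits=0x1 at bit 6: 0x4f
type (1b) val=0 bits=0x0 at bit 7: 0x4f
word = 0x4f → little-endian bytes:
  [0]=0x4f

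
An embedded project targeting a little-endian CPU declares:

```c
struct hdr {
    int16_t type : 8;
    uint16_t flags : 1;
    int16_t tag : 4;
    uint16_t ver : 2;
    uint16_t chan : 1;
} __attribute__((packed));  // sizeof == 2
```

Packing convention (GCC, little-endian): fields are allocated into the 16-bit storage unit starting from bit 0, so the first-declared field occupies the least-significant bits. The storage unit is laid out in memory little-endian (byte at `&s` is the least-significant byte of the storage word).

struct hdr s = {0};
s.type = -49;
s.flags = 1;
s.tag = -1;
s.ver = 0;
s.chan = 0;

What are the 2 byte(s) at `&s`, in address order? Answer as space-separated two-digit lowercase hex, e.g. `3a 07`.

type:8 = -49 → 0xcf << 0 → word 0x00cf
flags:1 = 1 → 0x1 << 8 → word 0x01cf
tag:4 = -1 → 0xf << 9 → word 0x1fcf
ver:2 = 0 → 0x0 << 13 → word 0x1fcf
chan:1 = 0 → 0x0 << 15 → word 0x1fcf
word = 0x1fcf → little-endian bytes:
  [0]=0xcf  [1]=0x1f

cf 1f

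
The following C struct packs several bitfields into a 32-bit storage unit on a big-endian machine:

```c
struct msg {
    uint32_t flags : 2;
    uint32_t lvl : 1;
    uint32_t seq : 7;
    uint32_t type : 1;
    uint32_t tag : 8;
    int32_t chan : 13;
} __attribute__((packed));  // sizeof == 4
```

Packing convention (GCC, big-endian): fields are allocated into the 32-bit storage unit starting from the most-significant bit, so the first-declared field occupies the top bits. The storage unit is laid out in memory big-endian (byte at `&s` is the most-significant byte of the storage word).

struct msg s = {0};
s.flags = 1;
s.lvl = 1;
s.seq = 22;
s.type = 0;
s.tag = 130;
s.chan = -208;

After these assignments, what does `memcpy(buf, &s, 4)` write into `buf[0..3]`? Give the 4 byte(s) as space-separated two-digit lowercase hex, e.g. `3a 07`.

65 90 5f 30

flags:2 = 1 → 0x1 << 30 → word 0x40000000
lvl:1 = 1 → 0x1 << 29 → word 0x60000000
seq:7 = 22 → 0x16 << 22 → word 0x65800000
type:1 = 0 → 0x0 << 21 → word 0x65800000
tag:8 = 130 → 0x82 << 13 → word 0x65904000
chan:13 = -208 → 0x1f30 << 0 → word 0x65905f30
word = 0x65905f30 → big-endian bytes:
  [0]=0x65  [1]=0x90  [2]=0x5f  [3]=0x30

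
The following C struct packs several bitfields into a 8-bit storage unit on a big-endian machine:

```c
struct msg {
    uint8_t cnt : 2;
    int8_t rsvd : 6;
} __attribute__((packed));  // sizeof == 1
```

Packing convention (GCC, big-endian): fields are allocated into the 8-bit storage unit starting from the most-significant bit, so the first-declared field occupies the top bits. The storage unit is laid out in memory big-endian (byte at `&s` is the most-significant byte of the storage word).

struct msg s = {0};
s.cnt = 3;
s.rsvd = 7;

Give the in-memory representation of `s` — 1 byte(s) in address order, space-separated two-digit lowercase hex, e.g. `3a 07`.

cnt (2b) val=3 bits=0x3 at bit 6: 0xc0
rsvd (6b) val=7 bits=0x7 at bit 0: 0xc7
word = 0xc7 → big-endian bytes:
  [0]=0xc7

c7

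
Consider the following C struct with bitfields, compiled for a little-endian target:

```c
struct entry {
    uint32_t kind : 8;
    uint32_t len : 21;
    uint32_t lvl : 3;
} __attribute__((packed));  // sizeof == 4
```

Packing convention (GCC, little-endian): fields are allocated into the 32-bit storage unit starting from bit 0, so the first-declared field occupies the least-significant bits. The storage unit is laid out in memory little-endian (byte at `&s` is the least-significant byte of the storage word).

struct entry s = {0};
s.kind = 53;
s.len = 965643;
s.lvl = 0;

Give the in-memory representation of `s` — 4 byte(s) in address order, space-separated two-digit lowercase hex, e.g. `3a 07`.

kind:8 = 53 → 0x35 << 0 → word 0x00000035
len:21 = 965643 → 0xebc0b << 8 → word 0x0ebc0b35
lvl:3 = 0 → 0x0 << 29 → word 0x0ebc0b35
word = 0x0ebc0b35 → little-endian bytes:
  [0]=0x35  [1]=0x0b  [2]=0xbc  [3]=0x0e

35 0b bc 0e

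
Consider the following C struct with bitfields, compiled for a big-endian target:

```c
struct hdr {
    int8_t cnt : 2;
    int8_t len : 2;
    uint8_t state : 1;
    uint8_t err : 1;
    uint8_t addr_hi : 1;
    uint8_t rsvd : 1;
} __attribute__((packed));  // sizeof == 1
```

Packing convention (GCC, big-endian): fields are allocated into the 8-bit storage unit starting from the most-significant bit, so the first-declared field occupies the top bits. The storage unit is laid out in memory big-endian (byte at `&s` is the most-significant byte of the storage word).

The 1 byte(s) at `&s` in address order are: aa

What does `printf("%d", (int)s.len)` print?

-2

[0]=0xaa (big-endian) → word 0xaa
cnt:2 @ bit 6 → (0xaa>>6)&0x3 = 0x2
len:2 @ bit 4 → (0xaa>>4)&0x3 = 0x2  ←
state:1 @ bit 3 → (0xaa>>3)&0x1 = 0x1
err:1 @ bit 2 → (0xaa>>2)&0x1 = 0x0
addr_hi:1 @ bit 1 → (0xaa>>1)&0x1 = 0x1
rsvd:1 @ bit 0 → (0xaa>>0)&0x1 = 0x0
len signed 2b, MSB=1: 2 - 4 = -2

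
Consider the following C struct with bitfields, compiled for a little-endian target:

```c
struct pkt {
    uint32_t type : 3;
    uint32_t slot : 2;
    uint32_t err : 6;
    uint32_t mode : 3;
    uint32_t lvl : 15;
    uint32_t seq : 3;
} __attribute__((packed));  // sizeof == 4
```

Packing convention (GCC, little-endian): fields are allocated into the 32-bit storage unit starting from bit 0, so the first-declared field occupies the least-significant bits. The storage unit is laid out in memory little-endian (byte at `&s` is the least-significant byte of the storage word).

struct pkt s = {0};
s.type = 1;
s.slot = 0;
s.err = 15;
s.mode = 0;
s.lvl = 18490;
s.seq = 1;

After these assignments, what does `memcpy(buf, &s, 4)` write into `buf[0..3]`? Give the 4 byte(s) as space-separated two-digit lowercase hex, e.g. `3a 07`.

type:3 = 1 → 0x1 << 0 → word 0x00000001
slot:2 = 0 → 0x0 << 3 → word 0x00000001
err:6 = 15 → 0xf << 5 → word 0x000001e1
mode:3 = 0 → 0x0 << 11 → word 0x000001e1
lvl:15 = 18490 → 0x483a << 14 → word 0x120e81e1
seq:3 = 1 → 0x1 << 29 → word 0x320e81e1
word = 0x320e81e1 → little-endian bytes:
  [0]=0xe1  [1]=0x81  [2]=0x0e  [3]=0x32

e1 81 0e 32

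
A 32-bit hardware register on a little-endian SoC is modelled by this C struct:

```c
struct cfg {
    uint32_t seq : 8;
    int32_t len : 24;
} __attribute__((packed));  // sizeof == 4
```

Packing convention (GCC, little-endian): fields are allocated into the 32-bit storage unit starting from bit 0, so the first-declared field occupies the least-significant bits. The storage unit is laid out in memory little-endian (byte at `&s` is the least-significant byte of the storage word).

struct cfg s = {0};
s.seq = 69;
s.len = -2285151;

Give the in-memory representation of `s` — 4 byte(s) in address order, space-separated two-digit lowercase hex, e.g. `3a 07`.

[0+:8] seq=69 & 0xff = 0x45; word=0x00000045
[8+:24] len=-2285151 & 0xffffff = 0xdd21a1; word=0xdd21a145
word = 0xdd21a145 → little-endian bytes:
  [0]=0x45  [1]=0xa1  [2]=0x21  [3]=0xdd

45 a1 21 dd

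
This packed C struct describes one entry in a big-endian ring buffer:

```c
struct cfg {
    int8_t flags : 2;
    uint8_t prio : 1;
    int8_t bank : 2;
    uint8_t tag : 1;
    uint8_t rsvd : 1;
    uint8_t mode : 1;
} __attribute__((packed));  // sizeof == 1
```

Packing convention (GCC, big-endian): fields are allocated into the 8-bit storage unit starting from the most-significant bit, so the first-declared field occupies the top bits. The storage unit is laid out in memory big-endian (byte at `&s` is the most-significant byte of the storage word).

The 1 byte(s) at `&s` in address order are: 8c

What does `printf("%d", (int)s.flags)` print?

[0]=0x8c (big-endian) → word 0x8c
flags [6+:2] = (word>>6) & 0x3 = 2  ←
prio [5+:1] = (word>>5) & 0x1 = 0
bank [3+:2] = (word>>3) & 0x3 = 1
tag [2+:1] = (word>>2) & 0x1 = 1
rsvd [1+:1] = (word>>1) & 0x1 = 0
mode [0+:1] = (word>>0) & 0x1 = 0
flags signed 2b, MSB=1: 2 - 4 = -2

-2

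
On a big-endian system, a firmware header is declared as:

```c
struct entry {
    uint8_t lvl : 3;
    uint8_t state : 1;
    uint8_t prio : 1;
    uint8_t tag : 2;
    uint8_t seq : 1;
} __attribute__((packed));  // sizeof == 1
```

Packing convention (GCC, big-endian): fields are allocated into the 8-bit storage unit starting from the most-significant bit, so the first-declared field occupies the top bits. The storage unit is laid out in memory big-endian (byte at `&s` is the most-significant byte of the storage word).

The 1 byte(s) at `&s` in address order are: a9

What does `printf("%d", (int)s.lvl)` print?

[0]=0xa9 (big-endian) → word 0xa9
lvl [5+:3] = (word>>5) & 0x7 = 5  ←
state [4+:1] = (word>>4) & 0x1 = 0
prio [3+:1] = (word>>3) & 0x1 = 1
tag [1+:2] = (word>>1) & 0x3 = 0
seq [0+:1] = (word>>0) & 0x1 = 1

5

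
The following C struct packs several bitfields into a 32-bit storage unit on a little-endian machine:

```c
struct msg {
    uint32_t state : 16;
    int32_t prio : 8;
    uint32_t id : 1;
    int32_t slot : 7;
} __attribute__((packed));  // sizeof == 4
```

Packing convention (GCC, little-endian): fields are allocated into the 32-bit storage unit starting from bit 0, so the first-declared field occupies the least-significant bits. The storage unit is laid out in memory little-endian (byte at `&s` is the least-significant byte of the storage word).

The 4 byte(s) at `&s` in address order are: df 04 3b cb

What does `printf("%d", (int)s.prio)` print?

59

[0]=0xdf [1]=0x04 [2]=0x3b [3]=0xcb (little-endian) → word 0xcb3b04df
state [0+:16] = (word>>0) & 0xffff = 1247
prio [16+:8] = (word>>16) & 0xff = 59  ←
id [24+:1] = (word>>24) & 0x1 = 1
slot [25+:7] = (word>>25) & 0x7f = 101
prio signed 8b, MSB=0: value = 59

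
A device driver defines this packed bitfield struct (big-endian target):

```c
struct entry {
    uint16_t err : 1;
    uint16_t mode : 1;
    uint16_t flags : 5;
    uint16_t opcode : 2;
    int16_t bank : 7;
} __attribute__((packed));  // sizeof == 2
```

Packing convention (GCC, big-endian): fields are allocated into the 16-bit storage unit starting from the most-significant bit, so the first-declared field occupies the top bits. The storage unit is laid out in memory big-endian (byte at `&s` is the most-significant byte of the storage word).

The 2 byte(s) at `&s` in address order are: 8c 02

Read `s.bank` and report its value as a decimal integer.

[0]=0x8c [1]=0x02 (big-endian) → word 0x8c02
err:1 @ bit 15 → (0x8c02>>15)&0x1 = 0x1
mode:1 @ bit 14 → (0x8c02>>14)&0x1 = 0x0
flags:5 @ bit 9 → (0x8c02>>9)&0x1f = 0x6
opcode:2 @ bit 7 → (0x8c02>>7)&0x3 = 0x0
bank:7 @ bit 0 → (0x8c02>>0)&0x7f = 0x2  ←
bank signed 7b, MSB=0: value = 2

2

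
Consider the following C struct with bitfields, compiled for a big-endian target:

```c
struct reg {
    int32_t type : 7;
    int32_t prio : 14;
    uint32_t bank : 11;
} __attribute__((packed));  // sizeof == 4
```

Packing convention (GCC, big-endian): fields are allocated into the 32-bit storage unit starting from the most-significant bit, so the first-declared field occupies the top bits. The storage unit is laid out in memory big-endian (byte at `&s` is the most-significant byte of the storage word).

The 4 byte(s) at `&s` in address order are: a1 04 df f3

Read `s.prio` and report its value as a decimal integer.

-8037

[0]=0xa1 [1]=0x04 [2]=0xdf [3]=0xf3 (big-endian) → word 0xa104dff3
type:7 @ bit 25 → (0xa104dff3>>25)&0x7f = 0x50
prio:14 @ bit 11 → (0xa104dff3>>11)&0x3fff = 0x209b  ←
bank:11 @ bit 0 → (0xa104dff3>>0)&0x7ff = 0x7f3
prio signed 14b, MSB=1: 8347 - 16384 = -8037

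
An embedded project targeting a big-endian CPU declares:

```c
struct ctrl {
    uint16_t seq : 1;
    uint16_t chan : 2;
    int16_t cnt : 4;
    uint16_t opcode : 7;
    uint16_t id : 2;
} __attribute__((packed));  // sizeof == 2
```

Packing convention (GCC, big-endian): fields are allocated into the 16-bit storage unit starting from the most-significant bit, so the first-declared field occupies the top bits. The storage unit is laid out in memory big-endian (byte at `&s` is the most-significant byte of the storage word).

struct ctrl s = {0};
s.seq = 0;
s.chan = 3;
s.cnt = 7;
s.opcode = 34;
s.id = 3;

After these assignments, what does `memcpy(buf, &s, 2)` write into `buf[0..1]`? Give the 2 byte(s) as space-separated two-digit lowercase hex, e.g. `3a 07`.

6e 8b

[15+:1] seq=0 & 0x1 = 0x0; word=0x0000
[13+:2] chan=3 & 0x3 = 0x3; word=0x6000
[9+:4] cnt=7 & 0xf = 0x7; word=0x6e00
[2+:7] opcode=34 & 0x7f = 0x22; word=0x6e88
[0+:2] id=3 & 0x3 = 0x3; word=0x6e8b
word = 0x6e8b → big-endian bytes:
  [0]=0x6e  [1]=0x8b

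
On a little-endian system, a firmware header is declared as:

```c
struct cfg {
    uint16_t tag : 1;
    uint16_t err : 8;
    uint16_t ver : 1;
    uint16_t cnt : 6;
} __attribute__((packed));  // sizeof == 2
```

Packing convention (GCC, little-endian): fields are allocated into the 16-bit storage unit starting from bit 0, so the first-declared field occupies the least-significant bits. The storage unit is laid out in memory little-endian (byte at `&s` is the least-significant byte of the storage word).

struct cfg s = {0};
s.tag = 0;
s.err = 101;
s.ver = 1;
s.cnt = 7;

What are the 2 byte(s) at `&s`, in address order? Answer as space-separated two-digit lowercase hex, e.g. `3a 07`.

tag:1 = 0 → 0x0 << 0 → word 0x0000
err:8 = 101 → 0x65 << 1 → word 0x00ca
ver:1 = 1 → 0x1 << 9 → word 0x02ca
cnt:6 = 7 → 0x7 << 10 → word 0x1eca
word = 0x1eca → little-endian bytes:
  [0]=0xca  [1]=0x1e

ca 1e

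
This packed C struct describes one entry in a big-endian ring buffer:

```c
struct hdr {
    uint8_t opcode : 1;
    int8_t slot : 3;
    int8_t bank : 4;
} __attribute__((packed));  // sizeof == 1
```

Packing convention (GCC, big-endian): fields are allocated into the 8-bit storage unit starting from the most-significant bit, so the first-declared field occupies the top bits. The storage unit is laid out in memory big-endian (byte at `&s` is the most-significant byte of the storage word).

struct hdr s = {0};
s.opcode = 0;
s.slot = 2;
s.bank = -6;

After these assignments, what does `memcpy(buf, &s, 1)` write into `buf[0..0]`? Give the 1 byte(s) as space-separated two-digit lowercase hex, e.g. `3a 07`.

2a

opcode:1 = 0 → 0x0 << 7 → word 0x00
slot:3 = 2 → 0x2 << 4 → word 0x20
bank:4 = -6 → 0xa << 0 → word 0x2a
word = 0x2a → big-endian bytes:
  [0]=0x2a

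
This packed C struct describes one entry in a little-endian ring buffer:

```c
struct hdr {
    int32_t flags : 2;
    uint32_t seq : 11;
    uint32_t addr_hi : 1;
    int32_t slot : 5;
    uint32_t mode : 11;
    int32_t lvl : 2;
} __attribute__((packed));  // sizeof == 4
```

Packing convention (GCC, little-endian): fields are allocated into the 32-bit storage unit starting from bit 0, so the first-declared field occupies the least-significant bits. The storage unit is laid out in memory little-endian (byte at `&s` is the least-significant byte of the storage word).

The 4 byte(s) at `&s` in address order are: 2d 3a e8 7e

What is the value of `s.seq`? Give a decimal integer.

[0]=0x2d [1]=0x3a [2]=0xe8 [3]=0x7e (little-endian) → word 0x7ee83a2d
flags:2 @ bit 0 → (0x7ee83a2d>>0)&0x3 = 0x1
seq:11 @ bit 2 → (0x7ee83a2d>>2)&0x7ff = 0x68b  ←
addr_hi:1 @ bit 13 → (0x7ee83a2d>>13)&0x1 = 0x1
slot:5 @ bit 14 → (0x7ee83a2d>>14)&0x1f = 0x0
mode:11 @ bit 19 → (0x7ee83a2d>>19)&0x7ff = 0x7dd
lvl:2 @ bit 30 → (0x7ee83a2d>>30)&0x3 = 0x1

1675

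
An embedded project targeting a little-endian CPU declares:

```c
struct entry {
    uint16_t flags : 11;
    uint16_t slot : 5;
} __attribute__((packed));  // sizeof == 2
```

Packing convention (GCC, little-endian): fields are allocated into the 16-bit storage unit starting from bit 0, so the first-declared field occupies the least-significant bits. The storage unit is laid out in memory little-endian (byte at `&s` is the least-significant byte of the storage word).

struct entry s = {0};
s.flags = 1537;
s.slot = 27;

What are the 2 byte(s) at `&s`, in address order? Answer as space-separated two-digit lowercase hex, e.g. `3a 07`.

01 de

[0+:11] flags=1537 & 0x7ff = 0x601; word=0x0601
[11+:5] slot=27 & 0x1f = 0x1b; word=0xde01
word = 0xde01 → little-endian bytes:
  [0]=0x01  [1]=0xde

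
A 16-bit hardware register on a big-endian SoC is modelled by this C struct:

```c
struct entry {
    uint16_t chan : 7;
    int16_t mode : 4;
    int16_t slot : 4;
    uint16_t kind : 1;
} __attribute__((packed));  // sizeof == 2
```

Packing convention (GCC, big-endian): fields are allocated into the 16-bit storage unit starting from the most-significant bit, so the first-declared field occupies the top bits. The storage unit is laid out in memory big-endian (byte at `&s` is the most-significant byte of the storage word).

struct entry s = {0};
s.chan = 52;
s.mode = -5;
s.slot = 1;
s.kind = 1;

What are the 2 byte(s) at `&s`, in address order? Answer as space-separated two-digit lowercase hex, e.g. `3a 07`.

[9+:7] chan=52 & 0x7f = 0x34; word=0x6800
[5+:4] mode=-5 & 0xf = 0xb; word=0x6960
[1+:4] slot=1 & 0xf = 0x1; word=0x6962
[0+:1] kind=1 & 0x1 = 0x1; word=0x6963
word = 0x6963 → big-endian bytes:
  [0]=0x69  [1]=0x63

69 63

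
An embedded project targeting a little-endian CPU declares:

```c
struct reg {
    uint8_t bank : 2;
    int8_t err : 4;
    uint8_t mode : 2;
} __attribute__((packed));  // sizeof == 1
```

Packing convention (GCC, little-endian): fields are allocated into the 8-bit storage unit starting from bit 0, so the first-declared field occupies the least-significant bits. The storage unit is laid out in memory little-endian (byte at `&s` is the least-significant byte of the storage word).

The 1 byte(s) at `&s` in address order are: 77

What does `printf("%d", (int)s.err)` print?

[0]=0x77 (little-endian) → word 0x77
bank:2 @ bit 0 → (0x77>>0)&0x3 = 0x3
err:4 @ bit 2 → (0x77>>2)&0xf = 0xd  ←
mode:2 @ bit 6 → (0x77>>6)&0x3 = 0x1
err signed 4b, MSB=1: 13 - 16 = -3

-3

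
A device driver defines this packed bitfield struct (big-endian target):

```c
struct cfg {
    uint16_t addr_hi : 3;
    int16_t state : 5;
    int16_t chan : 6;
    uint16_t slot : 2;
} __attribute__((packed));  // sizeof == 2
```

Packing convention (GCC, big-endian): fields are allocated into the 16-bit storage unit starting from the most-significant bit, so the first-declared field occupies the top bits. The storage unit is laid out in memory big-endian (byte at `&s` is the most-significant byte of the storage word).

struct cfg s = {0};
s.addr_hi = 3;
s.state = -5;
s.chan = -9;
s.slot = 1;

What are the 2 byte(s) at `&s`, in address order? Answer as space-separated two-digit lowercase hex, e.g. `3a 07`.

[13+:3] addr_hi=3 & 0x7 = 0x3; word=0x6000
[8+:5] state=-5 & 0x1f = 0x1b; word=0x7b00
[2+:6] chan=-9 & 0x3f = 0x37; word=0x7bdc
[0+:2] slot=1 & 0x3 = 0x1; word=0x7bdd
word = 0x7bdd → big-endian bytes:
  [0]=0x7b  [1]=0xdd

7b dd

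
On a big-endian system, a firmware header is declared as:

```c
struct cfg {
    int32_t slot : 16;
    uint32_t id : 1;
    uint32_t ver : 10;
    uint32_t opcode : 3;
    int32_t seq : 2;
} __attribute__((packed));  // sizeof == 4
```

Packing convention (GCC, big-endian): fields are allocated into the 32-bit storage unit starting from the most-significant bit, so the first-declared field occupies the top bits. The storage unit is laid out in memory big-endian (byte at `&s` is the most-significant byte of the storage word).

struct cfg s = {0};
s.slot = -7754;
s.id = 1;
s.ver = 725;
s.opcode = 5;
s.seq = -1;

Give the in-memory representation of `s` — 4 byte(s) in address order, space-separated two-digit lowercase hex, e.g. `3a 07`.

slot (16b) val=-7754 bits=0xe1b6 at bit 16: 0xe1b60000
id (1b) val=1 bits=0x1 at bit 15: 0xe1b68000
ver (10b) val=725 bits=0x2d5 at bit 5: 0xe1b6daa0
opcode (3b) val=5 bits=0x5 at bit 2: 0xe1b6dab4
seq (2b) val=-1 bits=0x3 at bit 0: 0xe1b6dab7
word = 0xe1b6dab7 → big-endian bytes:
  [0]=0xe1  [1]=0xb6  [2]=0xda  [3]=0xb7

e1 b6 da b7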